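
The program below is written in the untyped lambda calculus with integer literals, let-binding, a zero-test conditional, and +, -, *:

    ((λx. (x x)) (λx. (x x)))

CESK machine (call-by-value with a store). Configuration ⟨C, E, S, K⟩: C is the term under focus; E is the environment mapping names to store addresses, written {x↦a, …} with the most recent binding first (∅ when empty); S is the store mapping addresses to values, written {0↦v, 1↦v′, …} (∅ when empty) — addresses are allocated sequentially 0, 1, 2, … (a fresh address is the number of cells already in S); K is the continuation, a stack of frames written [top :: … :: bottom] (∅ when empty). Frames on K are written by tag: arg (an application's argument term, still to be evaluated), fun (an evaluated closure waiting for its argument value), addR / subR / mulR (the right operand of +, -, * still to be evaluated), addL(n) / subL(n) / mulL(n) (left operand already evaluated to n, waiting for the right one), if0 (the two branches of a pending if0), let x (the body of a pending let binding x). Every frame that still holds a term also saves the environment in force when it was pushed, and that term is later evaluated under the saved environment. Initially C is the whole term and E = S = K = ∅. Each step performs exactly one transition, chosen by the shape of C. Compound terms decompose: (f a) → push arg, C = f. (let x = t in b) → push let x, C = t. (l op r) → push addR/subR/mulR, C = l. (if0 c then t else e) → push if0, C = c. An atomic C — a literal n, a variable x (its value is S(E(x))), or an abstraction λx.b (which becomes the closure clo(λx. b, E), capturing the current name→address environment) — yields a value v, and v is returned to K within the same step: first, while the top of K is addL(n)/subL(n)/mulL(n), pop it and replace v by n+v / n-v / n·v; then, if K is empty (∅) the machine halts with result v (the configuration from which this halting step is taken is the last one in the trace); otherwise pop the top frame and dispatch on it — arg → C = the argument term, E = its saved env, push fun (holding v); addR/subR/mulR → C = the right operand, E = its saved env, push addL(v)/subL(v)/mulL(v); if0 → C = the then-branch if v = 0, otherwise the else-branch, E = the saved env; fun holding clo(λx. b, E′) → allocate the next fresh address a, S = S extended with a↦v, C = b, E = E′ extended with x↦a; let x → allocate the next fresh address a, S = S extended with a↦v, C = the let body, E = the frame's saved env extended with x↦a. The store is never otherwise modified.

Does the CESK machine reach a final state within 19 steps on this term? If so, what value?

0. <C=((λx. (x x)) (λx. (x x))), E=∅, S=∅, K=∅>
1. <C=(λx. (x x)), E=∅, S=∅, K=[arg]>
2. <C=(λx. (x x)), E=∅, S=∅, K=[fun]>
3. <C=(x x), E={x↦0}, S={0↦clo(λx. (x x), ∅)}, K=∅>
4. <C=x, E={x↦0}, S={0↦clo(λx. (x x), ∅)}, K=[arg]>
5. <C=x, E={x↦0}, S={0↦clo(λx. (x x), ∅)}, K=[fun]>
6. <C=(x x), E={x↦1}, S={0↦clo(λx. (x x), ∅), 1↦clo(λx. (x x), ∅)}, K=∅>
7. <C=x, E={x↦1}, S={0↦clo(λx. (x x), ∅), 1↦clo(λx. (x x), ∅)}, K=[arg]>
8. <C=x, E={x↦1}, S={0↦clo(λx. (x x), ∅), 1↦clo(λx. (x x), ∅)}, K=[fun]>
9. <C=(x x), E={x↦2}, S={0↦clo(λx. (x x), ∅), 1↦clo(λx. (x x), ∅), 2↦clo(λx. (x x), ∅)}, K=∅>
10. <C=x, E={x↦2}, S={0↦clo(λx. (x x), ∅), 1↦clo(λx. (x x), ∅), 2↦clo(λx. (x x), ∅)}, K=[arg]>
11. <C=x, E={x↦2}, S={0↦clo(λx. (x x), ∅), 1↦clo(λx. (x x), ∅), 2↦clo(λx. (x x), ∅)}, K=[fun]>
12. <C=(x x), E={x↦3}, S={0↦clo(λx. (x x), ∅), 1↦clo(λx. (x x), ∅), 2↦clo(λx. (x x), ∅), 3↦clo(λx. (x x), ∅)}, K=∅>
13. <C=x, E={x↦3}, S={0↦clo(λx. (x x), ∅), 1↦clo(λx. (x x), ∅), 2↦clo(λx. (x x), ∅), 3↦clo(λx. (x x), ∅)}, K=[arg]>
14. <C=x, E={x↦3}, S={0↦clo(λx. (x x), ∅), 1↦clo(λx. (x x), ∅), 2↦clo(λx. (x x), ∅), 3↦clo(λx. (x x), ∅)}, K=[fun]>
15. <C=(x x), E={x↦4}, S={0↦clo(λx. (x x), ∅), 1↦clo(λx. (x x), ∅), 2↦clo(λx. (x x), ∅), 3↦clo(λx. (x x), ∅), 4↦clo(λx. (x x), ∅)}, K=∅>
16. <C=x, E={x↦4}, S={0↦clo(λx. (x x), ∅), 1↦clo(λx. (x x), ∅), 2↦clo(λx. (x x), ∅), 3↦clo(λx. (x x), ∅), 4↦clo(λx. (x x), ∅)}, K=[arg]>
17. <C=x, E={x↦4}, S={0↦clo(λx. (x x), ∅), 1↦clo(λx. (x x), ∅), 2↦clo(λx. (x x), ∅), 3↦clo(λx. (x x), ∅), 4↦clo(λx. (x x), ∅)}, K=[fun]>
18. <C=(x x), E={x↦5}, S={0↦clo(λx. (x x), ∅), 1↦clo(λx. (x x), ∅), 2↦clo(λx. (x x), ∅), 3↦clo(λx. (x x), ∅), 4↦clo(λx. (x x), ∅), 5↦clo(λx. (x x), ∅)}, K=∅>
19. <C=x, E={x↦5}, S={0↦clo(λx. (x x), ∅), 1↦clo(λx. (x x), ∅), 2↦clo(λx. (x x), ∅), 3↦clo(λx. (x x), ∅), 4↦clo(λx. (x x), ∅), 5↦clo(λx. (x x), ∅)}, K=[arg]>
→ 19 transitions taken and the configuration is still not final: no result within 19 steps

Answer: DIVERGES (no final state within 19 steps)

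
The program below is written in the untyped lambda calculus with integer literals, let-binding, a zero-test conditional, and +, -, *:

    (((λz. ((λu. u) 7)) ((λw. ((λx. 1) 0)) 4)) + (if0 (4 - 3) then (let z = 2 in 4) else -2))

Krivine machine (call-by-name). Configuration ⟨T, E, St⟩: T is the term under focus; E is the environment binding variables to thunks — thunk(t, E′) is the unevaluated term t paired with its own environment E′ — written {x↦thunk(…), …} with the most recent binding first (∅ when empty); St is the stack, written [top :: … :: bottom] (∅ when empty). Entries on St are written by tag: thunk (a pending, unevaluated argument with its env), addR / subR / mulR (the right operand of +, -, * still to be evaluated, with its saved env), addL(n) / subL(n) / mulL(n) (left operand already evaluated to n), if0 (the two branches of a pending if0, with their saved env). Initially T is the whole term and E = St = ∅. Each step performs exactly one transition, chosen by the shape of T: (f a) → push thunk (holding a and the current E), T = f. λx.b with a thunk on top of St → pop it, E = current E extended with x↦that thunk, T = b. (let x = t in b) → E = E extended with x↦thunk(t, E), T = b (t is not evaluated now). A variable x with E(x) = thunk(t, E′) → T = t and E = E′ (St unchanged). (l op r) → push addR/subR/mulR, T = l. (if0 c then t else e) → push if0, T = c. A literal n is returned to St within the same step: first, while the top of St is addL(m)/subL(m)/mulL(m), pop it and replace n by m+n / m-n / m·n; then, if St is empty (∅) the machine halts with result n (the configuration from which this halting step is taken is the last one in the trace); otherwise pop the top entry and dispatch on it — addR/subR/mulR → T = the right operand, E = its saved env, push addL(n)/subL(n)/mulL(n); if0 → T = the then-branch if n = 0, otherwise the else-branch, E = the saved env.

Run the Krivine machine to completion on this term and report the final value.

Answer: 5

Machine steps:
0. [T=(((λz. ((λu. u) 7)) ((λw. ((λx. 1) 0)) 4)) + (if0 (4 - 3) then (let z = 2 in 4) else -2)) | E=∅ | St=∅]
1. [T=((λz. ((λu. u) 7)) ((λw. ((λx. 1) 0)) 4)) | E=∅ | St=[addR]]
2. [T=(λz. ((λu. u) 7)) | E=∅ | St=[thunk :: addR]]
3. [T=((λu. u) 7) | E={z↦thunk(((λw. ((λx. 1) 0)) 4), ∅)} | St=[addR]]
4. [T=(λu. u) | E={z↦thunk(((λw. ((λx. 1) 0)) 4), ∅)} | St=[thunk :: addR]]
5. [T=u | E={u↦thunk(7, {z↦thunk(((λw. ((λx. 1) 0)) 4), ∅)}), z↦thunk(((λw. ((λx. 1) 0)) 4), ∅)} | St=[addR]]
6. [T=7 | E={z↦thunk(((λw. ((λx. 1) 0)) 4), ∅)} | St=[addR]]
7. [T=(if0 (4 - 3) then (let z = 2 in 4) else -2) | E=∅ | St=[addL(7)]]
8. [T=(4 - 3) | E=∅ | St=[if0 :: addL(7)]]
9. [T=4 | E=∅ | St=[subR :: if0 :: addL(7)]]
10. [T=3 | E=∅ | St=[subL(4) :: if0 :: addL(7)]]
11. [T=-2 | E=∅ | St=[addL(7)]]
→ final value 5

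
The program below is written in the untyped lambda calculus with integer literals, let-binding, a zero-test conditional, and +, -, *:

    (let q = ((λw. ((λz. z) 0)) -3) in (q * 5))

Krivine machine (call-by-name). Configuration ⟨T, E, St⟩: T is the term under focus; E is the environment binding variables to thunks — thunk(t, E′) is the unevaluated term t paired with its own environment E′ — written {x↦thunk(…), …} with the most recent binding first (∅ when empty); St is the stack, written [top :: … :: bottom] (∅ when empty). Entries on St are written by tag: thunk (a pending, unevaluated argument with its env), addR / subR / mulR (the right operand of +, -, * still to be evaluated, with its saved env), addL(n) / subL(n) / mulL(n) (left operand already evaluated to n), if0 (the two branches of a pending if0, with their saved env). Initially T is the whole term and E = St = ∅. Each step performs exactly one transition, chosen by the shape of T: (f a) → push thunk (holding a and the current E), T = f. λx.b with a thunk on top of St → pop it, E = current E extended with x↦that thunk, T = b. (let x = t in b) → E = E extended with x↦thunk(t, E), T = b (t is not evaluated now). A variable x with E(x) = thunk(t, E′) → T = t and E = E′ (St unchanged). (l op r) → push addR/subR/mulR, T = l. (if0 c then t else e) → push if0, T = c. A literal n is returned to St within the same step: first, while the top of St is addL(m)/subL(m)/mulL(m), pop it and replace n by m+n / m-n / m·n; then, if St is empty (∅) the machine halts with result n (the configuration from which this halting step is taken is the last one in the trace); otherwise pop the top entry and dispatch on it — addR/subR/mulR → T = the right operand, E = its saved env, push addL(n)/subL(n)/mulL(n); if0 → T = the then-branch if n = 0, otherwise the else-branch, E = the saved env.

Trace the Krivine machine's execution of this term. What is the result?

0. <T=(let q = ((λw. ((λz. z) 0)) -3) in (q * 5)), E=∅, St=∅>
1. <T=(q * 5), E={q↦thunk(((λw. ((λz. z) 0)) -3), ∅)}, St=∅>
2. <T=q, E={q↦thunk(((λw. ((λz. z) 0)) -3), ∅)}, St=[mulR]>
3. <T=((λw. ((λz. z) 0)) -3), E=∅, St=[mulR]>
4. <T=(λw. ((λz. z) 0)), E=∅, St=[thunk :: mulR]>
5. <T=((λz. z) 0), E={w↦thunk(-3, ∅)}, St=[mulR]>
6. <T=(λz. z), E={w↦thunk(-3, ∅)}, St=[thunk :: mulR]>
7. <T=z, E={z↦thunk(0, {w↦thunk(-3, ∅)}), w↦thunk(-3, ∅)}, St=[mulR]>
8. <T=0, E={w↦thunk(-3, ∅)}, St=[mulR]>
9. <T=5, E={q↦thunk(((λw. ((λz. z) 0)) -3), ∅)}, St=[mulL(0)]>
→ final value 0

Answer: 0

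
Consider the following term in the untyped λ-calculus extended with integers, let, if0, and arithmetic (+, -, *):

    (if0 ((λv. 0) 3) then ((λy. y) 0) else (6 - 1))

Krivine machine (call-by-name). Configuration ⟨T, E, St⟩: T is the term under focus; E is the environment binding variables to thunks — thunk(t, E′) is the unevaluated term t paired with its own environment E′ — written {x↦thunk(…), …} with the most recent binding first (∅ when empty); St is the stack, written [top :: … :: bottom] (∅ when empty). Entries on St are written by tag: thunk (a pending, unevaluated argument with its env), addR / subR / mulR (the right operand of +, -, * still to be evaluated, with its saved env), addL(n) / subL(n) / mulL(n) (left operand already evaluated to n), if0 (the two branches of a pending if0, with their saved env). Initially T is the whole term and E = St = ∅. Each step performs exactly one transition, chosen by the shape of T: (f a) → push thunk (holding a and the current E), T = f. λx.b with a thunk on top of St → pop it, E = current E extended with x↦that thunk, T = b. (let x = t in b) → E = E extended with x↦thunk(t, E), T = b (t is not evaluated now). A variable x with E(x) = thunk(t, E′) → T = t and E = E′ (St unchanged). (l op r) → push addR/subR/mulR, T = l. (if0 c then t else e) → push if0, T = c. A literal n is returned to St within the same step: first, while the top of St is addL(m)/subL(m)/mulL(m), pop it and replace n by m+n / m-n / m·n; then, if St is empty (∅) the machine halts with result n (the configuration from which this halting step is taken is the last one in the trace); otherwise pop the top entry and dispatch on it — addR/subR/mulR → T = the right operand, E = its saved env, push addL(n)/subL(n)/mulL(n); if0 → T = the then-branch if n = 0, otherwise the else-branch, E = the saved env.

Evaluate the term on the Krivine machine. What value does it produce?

[0] ⟨T=(if0 ((λv. 0) 3) then ((λy. y) 0) else (6 - 1)); E=∅; St=∅⟩
[1] ⟨T=((λv. 0) 3); E=∅; St=[if0]⟩
[2] ⟨T=(λv. 0); E=∅; St=[thunk :: if0]⟩
[3] ⟨T=0; E={v↦thunk(3, ∅)}; St=[if0]⟩
[4] ⟨T=((λy. y) 0); E=∅; St=∅⟩
[5] ⟨T=(λy. y); E=∅; St=[thunk]⟩
[6] ⟨T=y; E={y↦thunk(0, ∅)}; St=∅⟩
[7] ⟨T=0; E=∅; St=∅⟩
→ final value 0

Answer: 0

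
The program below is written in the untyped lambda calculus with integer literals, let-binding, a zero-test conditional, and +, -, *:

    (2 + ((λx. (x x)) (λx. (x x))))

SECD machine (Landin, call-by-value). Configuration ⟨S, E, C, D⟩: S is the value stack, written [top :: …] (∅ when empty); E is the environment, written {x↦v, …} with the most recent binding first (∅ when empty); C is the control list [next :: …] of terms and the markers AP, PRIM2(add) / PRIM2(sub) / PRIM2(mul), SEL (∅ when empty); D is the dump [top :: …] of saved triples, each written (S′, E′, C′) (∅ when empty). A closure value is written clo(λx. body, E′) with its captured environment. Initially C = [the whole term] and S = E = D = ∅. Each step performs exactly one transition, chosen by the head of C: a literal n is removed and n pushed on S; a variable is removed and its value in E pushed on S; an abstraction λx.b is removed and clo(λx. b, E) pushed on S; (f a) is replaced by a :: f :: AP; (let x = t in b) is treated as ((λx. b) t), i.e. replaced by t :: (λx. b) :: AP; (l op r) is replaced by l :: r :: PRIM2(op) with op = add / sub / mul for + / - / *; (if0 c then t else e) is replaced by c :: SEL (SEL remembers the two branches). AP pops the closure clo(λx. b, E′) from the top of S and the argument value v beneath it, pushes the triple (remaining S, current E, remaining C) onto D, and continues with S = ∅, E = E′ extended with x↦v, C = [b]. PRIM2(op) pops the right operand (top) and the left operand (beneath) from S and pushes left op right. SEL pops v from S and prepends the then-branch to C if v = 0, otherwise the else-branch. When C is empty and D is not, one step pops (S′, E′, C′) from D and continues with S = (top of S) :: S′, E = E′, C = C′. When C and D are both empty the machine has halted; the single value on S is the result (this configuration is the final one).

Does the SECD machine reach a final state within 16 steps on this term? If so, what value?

t=0: ⟨S=∅; E=∅; C=[(2 + ((λx. (x x)) (λx. (x x))))]; D=∅⟩
t=1: ⟨S=∅; E=∅; C=[2 :: ((λx. (x x)) (λx. (x x))) :: PRIM2(add)]; D=∅⟩
t=2: ⟨S=[2]; E=∅; C=[((λx. (x x)) (λx. (x x))) :: PRIM2(add)]; D=∅⟩
t=3: ⟨S=[2]; E=∅; C=[(λx. (x x)) :: (λx. (x x)) :: AP :: PRIM2(add)]; D=∅⟩
t=4: ⟨S=[clo(λx. (x x), ∅) :: 2]; E=∅; C=[(λx. (x x)) :: AP :: PRIM2(add)]; D=∅⟩
t=5: ⟨S=[clo(λx. (x x), ∅) :: clo(λx. (x x), ∅) :: 2]; E=∅; C=[AP :: PRIM2(add)]; D=∅⟩
t=6: ⟨S=∅; E={x↦clo(λx. (x x), ∅)}; C=[(x x)]; D=[([2], ∅, [PRIM2(add)])]⟩
t=7: ⟨S=∅; E={x↦clo(λx. (x x), ∅)}; C=[x :: x :: AP]; D=[([2], ∅, [PRIM2(add)])]⟩
t=8: ⟨S=[clo(λx. (x x), ∅)]; E={x↦clo(λx. (x x), ∅)}; C=[x :: AP]; D=[([2], ∅, [PRIM2(add)])]⟩
t=9: ⟨S=[clo(λx. (x x), ∅) :: clo(λx. (x x), ∅)]; E={x↦clo(λx. (x x), ∅)}; C=[AP]; D=[([2], ∅, [PRIM2(add)])]⟩
t=10: ⟨S=∅; E={x↦clo(λx. (x x), ∅)}; C=[(x x)]; D=[(∅, {x↦clo(λx. (x x), ∅)}, ∅) :: ([2], ∅, [PRIM2(add)])]⟩
t=11: ⟨S=∅; E={x↦clo(λx. (x x), ∅)}; C=[x :: x :: AP]; D=[(∅, {x↦clo(λx. (x x), ∅)}, ∅) :: ([2], ∅, [PRIM2(add)])]⟩
t=12: ⟨S=[clo(λx. (x x), ∅)]; E={x↦clo(λx. (x x), ∅)}; C=[x :: AP]; D=[(∅, {x↦clo(λx. (x x), ∅)}, ∅) :: ([2], ∅, [PRIM2(add)])]⟩
t=13: ⟨S=[clo(λx. (x x), ∅) :: clo(λx. (x x), ∅)]; E={x↦clo(λx. (x x), ∅)}; C=[AP]; D=[(∅, {x↦clo(λx. (x x), ∅)}, ∅) :: ([2], ∅, [PRIM2(add)])]⟩
t=14: ⟨S=∅; E={x↦clo(λx. (x x), ∅)}; C=[(x x)]; D=[(∅, {x↦clo(λx. (x x), ∅)}, ∅) :: (∅, {x↦clo(λx. (x x), ∅)}, ∅) :: ([2], ∅, [PRIM2(add)])]⟩
t=15: ⟨S=∅; E={x↦clo(λx. (x x), ∅)}; C=[x :: x :: AP]; D=[(∅, {x↦clo(λx. (x x), ∅)}, ∅) :: (∅, {x↦clo(λx. (x x), ∅)}, ∅) :: ([2], ∅, [PRIM2(add)])]⟩
t=16: ⟨S=[clo(λx. (x x), ∅)]; E={x↦clo(λx. (x x), ∅)}; C=[x :: AP]; D=[(∅, {x↦clo(λx. (x x), ∅)}, ∅) :: (∅, {x↦clo(λx. (x x), ∅)}, ∅) :: ([2], ∅, [PRIM2(add)])]⟩
→ 16 transitions taken and the configuration is still not final: no result within 16 steps

Answer: DIVERGES (no final state within 16 steps)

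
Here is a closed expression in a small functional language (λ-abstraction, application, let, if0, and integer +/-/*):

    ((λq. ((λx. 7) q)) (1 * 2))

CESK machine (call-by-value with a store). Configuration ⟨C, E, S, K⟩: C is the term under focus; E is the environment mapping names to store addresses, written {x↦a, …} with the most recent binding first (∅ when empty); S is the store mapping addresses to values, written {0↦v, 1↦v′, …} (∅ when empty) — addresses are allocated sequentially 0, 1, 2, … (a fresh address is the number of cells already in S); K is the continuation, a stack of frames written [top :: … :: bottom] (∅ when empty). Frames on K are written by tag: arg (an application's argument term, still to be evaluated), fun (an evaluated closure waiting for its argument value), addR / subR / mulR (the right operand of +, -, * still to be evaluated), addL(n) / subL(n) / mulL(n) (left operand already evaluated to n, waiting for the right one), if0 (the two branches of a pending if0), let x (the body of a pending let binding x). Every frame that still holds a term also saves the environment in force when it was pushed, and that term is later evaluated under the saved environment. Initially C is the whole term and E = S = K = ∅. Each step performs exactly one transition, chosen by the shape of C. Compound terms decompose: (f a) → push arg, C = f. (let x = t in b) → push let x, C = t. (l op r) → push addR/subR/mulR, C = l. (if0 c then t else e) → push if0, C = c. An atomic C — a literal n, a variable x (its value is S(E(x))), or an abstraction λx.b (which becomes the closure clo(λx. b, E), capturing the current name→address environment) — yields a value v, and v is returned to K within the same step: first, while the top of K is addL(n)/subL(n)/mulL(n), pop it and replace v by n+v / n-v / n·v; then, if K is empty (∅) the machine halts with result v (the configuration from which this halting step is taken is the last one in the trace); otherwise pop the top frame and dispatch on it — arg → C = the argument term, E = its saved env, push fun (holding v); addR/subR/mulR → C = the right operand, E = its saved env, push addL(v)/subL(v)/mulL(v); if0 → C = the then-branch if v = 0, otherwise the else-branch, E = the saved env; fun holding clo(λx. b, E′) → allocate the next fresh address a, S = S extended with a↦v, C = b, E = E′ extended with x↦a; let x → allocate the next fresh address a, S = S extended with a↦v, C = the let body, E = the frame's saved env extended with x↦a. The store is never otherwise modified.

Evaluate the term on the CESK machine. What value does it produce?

0. [C=((λq. ((λx. 7) q)) (1 * 2)) | E=∅ | S=∅ | K=∅]
1. [C=(λq. ((λx. 7) q)) | E=∅ | S=∅ | K=[arg]]
2. [C=(1 * 2) | E=∅ | S=∅ | K=[fun]]
3. [C=1 | E=∅ | S=∅ | K=[mulR :: fun]]
4. [C=2 | E=∅ | S=∅ | K=[mulL(1) :: fun]]
5. [C=((λx. 7) q) | E={q↦0} | S={0↦2} | K=∅]
6. [C=(λx. 7) | E={q↦0} | S={0↦2} | K=[arg]]
7. [C=q | E={q↦0} | S={0↦2} | K=[fun]]
8. [C=7 | E={x↦1, q↦0} | S={0↦2, 1↦2} | K=∅]
→ final value 7

Answer: 7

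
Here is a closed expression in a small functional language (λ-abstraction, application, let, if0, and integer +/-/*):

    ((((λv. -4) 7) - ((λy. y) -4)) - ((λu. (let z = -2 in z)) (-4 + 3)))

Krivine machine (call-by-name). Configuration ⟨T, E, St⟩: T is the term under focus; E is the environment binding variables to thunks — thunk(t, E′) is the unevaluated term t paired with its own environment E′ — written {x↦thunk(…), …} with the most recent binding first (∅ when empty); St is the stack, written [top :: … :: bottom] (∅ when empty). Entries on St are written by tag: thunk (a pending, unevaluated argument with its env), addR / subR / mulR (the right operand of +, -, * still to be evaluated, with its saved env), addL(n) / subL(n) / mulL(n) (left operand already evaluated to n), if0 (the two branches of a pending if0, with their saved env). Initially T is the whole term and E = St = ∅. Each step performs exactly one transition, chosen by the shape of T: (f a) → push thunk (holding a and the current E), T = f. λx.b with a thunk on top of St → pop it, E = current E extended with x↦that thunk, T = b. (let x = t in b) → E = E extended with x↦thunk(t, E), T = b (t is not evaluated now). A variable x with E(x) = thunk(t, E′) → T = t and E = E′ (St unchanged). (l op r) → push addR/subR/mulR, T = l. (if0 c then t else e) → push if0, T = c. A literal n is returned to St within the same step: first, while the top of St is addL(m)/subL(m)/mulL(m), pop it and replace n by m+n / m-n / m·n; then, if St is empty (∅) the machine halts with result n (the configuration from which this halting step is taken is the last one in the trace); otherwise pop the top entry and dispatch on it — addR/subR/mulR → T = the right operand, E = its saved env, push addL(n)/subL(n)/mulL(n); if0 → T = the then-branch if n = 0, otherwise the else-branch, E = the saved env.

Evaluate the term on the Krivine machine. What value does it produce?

step 0: <T=((((λv. -4) 7) - ((λy. y) -4)) - ((λu. (let z = -2 in z)) (-4 + 3))), E=∅, St=∅>
step 1: <T=(((λv. -4) 7) - ((λy. y) -4)), E=∅, St=[subR]>
step 2: <T=((λv. -4) 7), E=∅, St=[subR :: subR]>
step 3: <T=(λv. -4), E=∅, St=[thunk :: subR :: subR]>
step 4: <T=-4, E={v↦thunk(7, ∅)}, St=[subR :: subR]>
step 5: <T=((λy. y) -4), E=∅, St=[subL(-4) :: subR]>
step 6: <T=(λy. y), E=∅, St=[thunk :: subL(-4) :: subR]>
step 7: <T=y, E={y↦thunk(-4, ∅)}, St=[subL(-4) :: subR]>
step 8: <T=-4, E=∅, St=[subL(-4) :: subR]>
step 9: <T=((λu. (let z = -2 in z)) (-4 + 3)), E=∅, St=[subL(0)]>
step 10: <T=(λu. (let z = -2 in z)), E=∅, St=[thunk :: subL(0)]>
step 11: <T=(let z = -2 in z), E={u↦thunk((-4 + 3), ∅)}, St=[subL(0)]>
step 12: <T=z, E={z↦thunk(-2, {u↦thunk((-4 + 3), ∅)}), u↦thunk((-4 + 3), ∅)}, St=[subL(0)]>
step 13: <T=-2, E={u↦thunk((-4 + 3), ∅)}, St=[subL(0)]>
→ final value 2

Answer: 2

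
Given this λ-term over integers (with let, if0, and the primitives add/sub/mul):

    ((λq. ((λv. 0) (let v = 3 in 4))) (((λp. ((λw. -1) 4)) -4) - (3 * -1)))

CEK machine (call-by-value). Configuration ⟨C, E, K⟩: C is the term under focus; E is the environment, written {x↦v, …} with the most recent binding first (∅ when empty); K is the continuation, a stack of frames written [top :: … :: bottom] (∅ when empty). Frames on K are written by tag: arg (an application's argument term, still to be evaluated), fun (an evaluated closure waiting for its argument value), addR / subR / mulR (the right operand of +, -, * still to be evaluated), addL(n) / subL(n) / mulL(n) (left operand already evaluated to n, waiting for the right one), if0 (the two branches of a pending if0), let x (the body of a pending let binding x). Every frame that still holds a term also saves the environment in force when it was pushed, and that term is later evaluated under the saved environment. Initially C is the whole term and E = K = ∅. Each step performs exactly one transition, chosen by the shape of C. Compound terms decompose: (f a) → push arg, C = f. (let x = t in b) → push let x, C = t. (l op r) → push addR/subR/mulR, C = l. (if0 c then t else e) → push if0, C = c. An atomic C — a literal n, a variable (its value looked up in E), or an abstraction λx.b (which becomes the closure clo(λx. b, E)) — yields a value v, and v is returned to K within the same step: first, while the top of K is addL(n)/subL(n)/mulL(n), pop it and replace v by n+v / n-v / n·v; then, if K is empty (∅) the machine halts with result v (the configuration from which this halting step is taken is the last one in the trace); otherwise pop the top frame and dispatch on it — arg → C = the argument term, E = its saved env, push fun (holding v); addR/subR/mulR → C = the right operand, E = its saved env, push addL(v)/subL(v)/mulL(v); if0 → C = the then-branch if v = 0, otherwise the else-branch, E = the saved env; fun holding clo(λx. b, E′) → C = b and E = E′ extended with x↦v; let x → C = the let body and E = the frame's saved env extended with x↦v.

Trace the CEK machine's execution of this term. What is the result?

Answer: 0

Machine steps:
t=0: ⟨C=((λq. ((λv. 0) (let v = 3 in 4))) (((λp. ((λw. -1) 4)) -4) - (3 * -1))); E=∅; K=∅⟩
t=1: ⟨C=(λq. ((λv. 0) (let v = 3 in 4))); E=∅; K=[arg]⟩
t=2: ⟨C=(((λp. ((λw. -1) 4)) -4) - (3 * -1)); E=∅; K=[fun]⟩
t=3: ⟨C=((λp. ((λw. -1) 4)) -4); E=∅; K=[subR :: fun]⟩
t=4: ⟨C=(λp. ((λw. -1) 4)); E=∅; K=[arg :: subR :: fun]⟩
t=5: ⟨C=-4; E=∅; K=[fun :: subR :: fun]⟩
t=6: ⟨C=((λw. -1) 4); E={p↦-4}; K=[subR :: fun]⟩
t=7: ⟨C=(λw. -1); E={p↦-4}; K=[arg :: subR :: fun]⟩
t=8: ⟨C=4; E={p↦-4}; K=[fun :: subR :: fun]⟩
t=9: ⟨C=-1; E={w↦4, p↦-4}; K=[subR :: fun]⟩
t=10: ⟨C=(3 * -1); E=∅; K=[subL(-1) :: fun]⟩
t=11: ⟨C=3; E=∅; K=[mulR :: subL(-1) :: fun]⟩
t=12: ⟨C=-1; E=∅; K=[mulL(3) :: subL(-1) :: fun]⟩
t=13: ⟨C=((λv. 0) (let v = 3 in 4)); E={q↦2}; K=∅⟩
t=14: ⟨C=(λv. 0); E={q↦2}; K=[arg]⟩
t=15: ⟨C=(let v = 3 in 4); E={q↦2}; K=[fun]⟩
t=16: ⟨C=3; E={q↦2}; K=[let v :: fun]⟩
t=17: ⟨C=4; E={v↦3, q↦2}; K=[fun]⟩
t=18: ⟨C=0; E={v↦4, q↦2}; K=∅⟩
→ final value 0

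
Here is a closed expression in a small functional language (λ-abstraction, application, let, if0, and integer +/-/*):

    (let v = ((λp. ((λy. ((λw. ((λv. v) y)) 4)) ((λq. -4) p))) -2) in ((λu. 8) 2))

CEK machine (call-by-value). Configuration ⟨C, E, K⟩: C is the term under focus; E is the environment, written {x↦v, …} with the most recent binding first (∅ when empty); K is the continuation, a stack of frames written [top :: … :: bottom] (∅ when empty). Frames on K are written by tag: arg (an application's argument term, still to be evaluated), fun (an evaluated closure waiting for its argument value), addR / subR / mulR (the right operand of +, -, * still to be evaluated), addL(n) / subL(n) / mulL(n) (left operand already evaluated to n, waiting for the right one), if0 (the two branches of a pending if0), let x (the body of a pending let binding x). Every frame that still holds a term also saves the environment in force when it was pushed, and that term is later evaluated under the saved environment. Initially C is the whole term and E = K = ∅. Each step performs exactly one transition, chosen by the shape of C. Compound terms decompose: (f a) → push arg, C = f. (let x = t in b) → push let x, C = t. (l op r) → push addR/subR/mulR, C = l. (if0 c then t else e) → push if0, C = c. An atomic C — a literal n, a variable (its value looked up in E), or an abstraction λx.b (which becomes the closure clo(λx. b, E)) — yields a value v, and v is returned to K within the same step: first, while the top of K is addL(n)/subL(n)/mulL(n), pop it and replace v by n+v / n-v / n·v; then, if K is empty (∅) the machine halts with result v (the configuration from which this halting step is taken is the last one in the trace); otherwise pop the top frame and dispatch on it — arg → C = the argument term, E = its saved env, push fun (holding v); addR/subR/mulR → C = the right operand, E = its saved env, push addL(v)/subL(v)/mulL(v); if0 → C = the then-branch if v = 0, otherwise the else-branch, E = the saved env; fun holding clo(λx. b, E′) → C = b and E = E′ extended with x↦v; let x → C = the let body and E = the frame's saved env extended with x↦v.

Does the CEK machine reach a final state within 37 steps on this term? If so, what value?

Answer: 8

Derivation:
[0] [C=(let v = ((λp. ((λy. ((λw. ((λv. v) y)) 4)) ((λq. -4) p))) -2) in ((λu. 8) 2)) | E=∅ | K=∅]
[1] [C=((λp. ((λy. ((λw. ((λv. v) y)) 4)) ((λq. -4) p))) -2) | E=∅ | K=[let v]]
[2] [C=(λp. ((λy. ((λw. ((λv. v) y)) 4)) ((λq. -4) p))) | E=∅ | K=[arg :: let v]]
[3] [C=-2 | E=∅ | K=[fun :: let v]]
[4] [C=((λy. ((λw. ((λv. v) y)) 4)) ((λq. -4) p)) | E={p↦-2} | K=[let v]]
[5] [C=(λy. ((λw. ((λv. v) y)) 4)) | E={p↦-2} | K=[arg :: let v]]
[6] [C=((λq. -4) p) | E={p↦-2} | K=[fun :: let v]]
[7] [C=(λq. -4) | E={p↦-2} | K=[arg :: fun :: let v]]
[8] [C=p | E={p↦-2} | K=[fun :: fun :: let v]]
[9] [C=-4 | E={q↦-2, p↦-2} | K=[fun :: let v]]
[10] [C=((λw. ((λv. v) y)) 4) | E={y↦-4, p↦-2} | K=[let v]]
[11] [C=(λw. ((λv. v) y)) | E={y↦-4, p↦-2} | K=[arg :: let v]]
[12] [C=4 | E={y↦-4, p↦-2} | K=[fun :: let v]]
[13] [C=((λv. v) y) | E={w↦4, y↦-4, p↦-2} | K=[let v]]
[14] [C=(λv. v) | E={w↦4, y↦-4, p↦-2} | K=[arg :: let v]]
[15] [C=y | E={w↦4, y↦-4, p↦-2} | K=[fun :: let v]]
[16] [C=v | E={v↦-4, w↦4, y↦-4, p↦-2} | K=[let v]]
[17] [C=((λu. 8) 2) | E={v↦-4} | K=∅]
[18] [C=(λu. 8) | E={v↦-4} | K=[arg]]
[19] [C=2 | E={v↦-4} | K=[fun]]
[20] [C=8 | E={u↦2, v↦-4} | K=∅]
→ final value 8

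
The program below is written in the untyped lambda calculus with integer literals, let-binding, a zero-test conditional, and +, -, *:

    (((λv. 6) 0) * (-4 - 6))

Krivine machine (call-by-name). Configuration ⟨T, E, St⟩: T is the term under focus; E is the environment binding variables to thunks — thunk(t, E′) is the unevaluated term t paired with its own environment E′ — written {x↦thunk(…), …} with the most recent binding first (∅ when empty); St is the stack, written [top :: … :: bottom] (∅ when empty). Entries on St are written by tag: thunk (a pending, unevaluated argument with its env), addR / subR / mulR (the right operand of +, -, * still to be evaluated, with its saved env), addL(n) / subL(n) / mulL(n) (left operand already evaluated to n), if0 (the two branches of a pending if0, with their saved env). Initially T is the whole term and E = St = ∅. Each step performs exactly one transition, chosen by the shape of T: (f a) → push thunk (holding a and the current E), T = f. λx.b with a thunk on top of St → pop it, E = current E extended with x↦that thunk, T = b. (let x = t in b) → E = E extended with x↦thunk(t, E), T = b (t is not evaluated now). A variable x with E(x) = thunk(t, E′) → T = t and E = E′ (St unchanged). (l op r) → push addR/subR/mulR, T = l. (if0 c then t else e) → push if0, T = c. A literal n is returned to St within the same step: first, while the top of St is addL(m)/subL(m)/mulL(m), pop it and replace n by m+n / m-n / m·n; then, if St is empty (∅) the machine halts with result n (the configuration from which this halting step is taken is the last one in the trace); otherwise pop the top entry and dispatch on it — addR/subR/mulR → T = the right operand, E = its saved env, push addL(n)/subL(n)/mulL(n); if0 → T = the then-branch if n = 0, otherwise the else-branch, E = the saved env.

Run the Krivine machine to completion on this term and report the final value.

Answer: -60

Machine steps:
[0] <T=(((λv. 6) 0) * (-4 - 6)), E=∅, St=∅>
[1] <T=((λv. 6) 0), E=∅, St=[mulR]>
[2] <T=(λv. 6), E=∅, St=[thunk :: mulR]>
[3] <T=6, E={v↦thunk(0, ∅)}, St=[mulR]>
[4] <T=(-4 - 6), E=∅, St=[mulL(6)]>
[5] <T=-4, E=∅, St=[subR :: mulL(6)]>
[6] <T=6, E=∅, St=[subL(-4) :: mulL(6)]>
→ final value -60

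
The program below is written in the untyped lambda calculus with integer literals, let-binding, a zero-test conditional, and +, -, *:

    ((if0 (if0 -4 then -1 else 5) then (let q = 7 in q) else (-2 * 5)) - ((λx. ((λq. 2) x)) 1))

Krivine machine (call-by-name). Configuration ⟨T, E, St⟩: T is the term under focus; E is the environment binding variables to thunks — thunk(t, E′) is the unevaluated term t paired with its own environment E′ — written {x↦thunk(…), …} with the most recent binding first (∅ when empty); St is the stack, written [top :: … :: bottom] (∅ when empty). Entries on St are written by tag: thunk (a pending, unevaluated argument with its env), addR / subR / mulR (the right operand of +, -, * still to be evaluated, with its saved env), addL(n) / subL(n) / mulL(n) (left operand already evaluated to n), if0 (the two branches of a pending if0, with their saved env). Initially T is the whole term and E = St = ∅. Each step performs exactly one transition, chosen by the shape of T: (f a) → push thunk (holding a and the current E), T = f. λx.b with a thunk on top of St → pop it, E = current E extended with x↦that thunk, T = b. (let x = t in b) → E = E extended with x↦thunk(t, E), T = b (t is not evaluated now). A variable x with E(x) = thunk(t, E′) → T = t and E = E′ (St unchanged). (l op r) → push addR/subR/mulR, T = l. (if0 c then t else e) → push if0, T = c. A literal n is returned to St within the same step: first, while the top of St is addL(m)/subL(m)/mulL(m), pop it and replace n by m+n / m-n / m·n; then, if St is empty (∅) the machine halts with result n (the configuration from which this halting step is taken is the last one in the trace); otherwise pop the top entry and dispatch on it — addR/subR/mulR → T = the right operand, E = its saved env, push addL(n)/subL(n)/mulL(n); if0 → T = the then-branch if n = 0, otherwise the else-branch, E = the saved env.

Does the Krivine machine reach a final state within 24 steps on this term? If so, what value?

0. [T=((if0 (if0 -4 then -1 else 5) then (let q = 7 in q) else (-2 * 5)) - ((λx. ((λq. 2) x)) 1)) | E=∅ | St=∅]
1. [T=(if0 (if0 -4 then -1 else 5) then (let q = 7 in q) else (-2 * 5)) | E=∅ | St=[subR]]
2. [T=(if0 -4 then -1 else 5) | E=∅ | St=[if0 :: subR]]
3. [T=-4 | E=∅ | St=[if0 :: if0 :: subR]]
4. [T=5 | E=∅ | St=[if0 :: subR]]
5. [T=(-2 * 5) | E=∅ | St=[subR]]
6. [T=-2 | E=∅ | St=[mulR :: subR]]
7. [T=5 | E=∅ | St=[mulL(-2) :: subR]]
8. [T=((λx. ((λq. 2) x)) 1) | E=∅ | St=[subL(-10)]]
9. [T=(λx. ((λq. 2) x)) | E=∅ | St=[thunk :: subL(-10)]]
10. [T=((λq. 2) x) | E={x↦thunk(1, ∅)} | St=[subL(-10)]]
11. [T=(λq. 2) | E={x↦thunk(1, ∅)} | St=[thunk :: subL(-10)]]
12. [T=2 | E={q↦thunk(x, {x↦thunk(1, ∅)}), x↦thunk(1, ∅)} | St=[subL(-10)]]
→ final value -12

Answer: -12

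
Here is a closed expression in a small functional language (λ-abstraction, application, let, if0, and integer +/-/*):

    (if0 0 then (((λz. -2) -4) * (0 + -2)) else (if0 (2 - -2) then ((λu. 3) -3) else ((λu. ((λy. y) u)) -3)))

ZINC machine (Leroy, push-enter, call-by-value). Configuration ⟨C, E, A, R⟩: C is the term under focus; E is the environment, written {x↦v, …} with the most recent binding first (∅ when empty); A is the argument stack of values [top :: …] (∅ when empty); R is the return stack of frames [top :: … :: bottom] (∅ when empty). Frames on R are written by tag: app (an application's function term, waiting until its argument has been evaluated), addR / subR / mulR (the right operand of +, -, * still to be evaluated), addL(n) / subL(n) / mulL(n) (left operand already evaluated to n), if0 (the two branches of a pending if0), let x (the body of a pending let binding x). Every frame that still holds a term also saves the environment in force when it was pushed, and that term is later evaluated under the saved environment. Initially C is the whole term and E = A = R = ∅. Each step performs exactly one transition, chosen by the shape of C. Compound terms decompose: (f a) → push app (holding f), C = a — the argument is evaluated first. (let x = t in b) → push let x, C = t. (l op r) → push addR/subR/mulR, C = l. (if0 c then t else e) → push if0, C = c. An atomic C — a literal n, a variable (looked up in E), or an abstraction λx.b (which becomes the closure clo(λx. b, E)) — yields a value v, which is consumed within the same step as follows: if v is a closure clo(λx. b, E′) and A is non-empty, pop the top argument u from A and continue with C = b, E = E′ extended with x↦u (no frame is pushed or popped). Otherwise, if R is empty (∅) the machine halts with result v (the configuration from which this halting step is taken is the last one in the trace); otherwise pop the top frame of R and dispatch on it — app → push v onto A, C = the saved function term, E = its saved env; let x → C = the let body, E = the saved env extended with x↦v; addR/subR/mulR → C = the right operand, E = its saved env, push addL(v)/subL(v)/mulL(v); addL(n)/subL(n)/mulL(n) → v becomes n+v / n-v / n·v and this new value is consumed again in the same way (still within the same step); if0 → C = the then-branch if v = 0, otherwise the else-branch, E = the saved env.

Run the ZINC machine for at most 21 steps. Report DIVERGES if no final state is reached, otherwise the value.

[0] ⟨C=(if0 0 then (((λz. -2) -4) * (0 + -2)) else (if0 (2 - -2) then ((λu. 3) -3) else ((λu. ((λy. y) u)) -3))); E=∅; A=∅; R=∅⟩
[1] ⟨C=0; E=∅; A=∅; R=[if0]⟩
[2] ⟨C=(((λz. -2) -4) * (0 + -2)); E=∅; A=∅; R=∅⟩
[3] ⟨C=((λz. -2) -4); E=∅; A=∅; R=[mulR]⟩
[4] ⟨C=-4; E=∅; A=∅; R=[app :: mulR]⟩
[5] ⟨C=(λz. -2); E=∅; A=[-4]; R=[mulR]⟩
[6] ⟨C=-2; E={z↦-4}; A=∅; R=[mulR]⟩
[7] ⟨C=(0 + -2); E=∅; A=∅; R=[mulL(-2)]⟩
[8] ⟨C=0; E=∅; A=∅; R=[addR :: mulL(-2)]⟩
[9] ⟨C=-2; E=∅; A=∅; R=[addL(0) :: mulL(-2)]⟩
→ final value 4

Answer: 4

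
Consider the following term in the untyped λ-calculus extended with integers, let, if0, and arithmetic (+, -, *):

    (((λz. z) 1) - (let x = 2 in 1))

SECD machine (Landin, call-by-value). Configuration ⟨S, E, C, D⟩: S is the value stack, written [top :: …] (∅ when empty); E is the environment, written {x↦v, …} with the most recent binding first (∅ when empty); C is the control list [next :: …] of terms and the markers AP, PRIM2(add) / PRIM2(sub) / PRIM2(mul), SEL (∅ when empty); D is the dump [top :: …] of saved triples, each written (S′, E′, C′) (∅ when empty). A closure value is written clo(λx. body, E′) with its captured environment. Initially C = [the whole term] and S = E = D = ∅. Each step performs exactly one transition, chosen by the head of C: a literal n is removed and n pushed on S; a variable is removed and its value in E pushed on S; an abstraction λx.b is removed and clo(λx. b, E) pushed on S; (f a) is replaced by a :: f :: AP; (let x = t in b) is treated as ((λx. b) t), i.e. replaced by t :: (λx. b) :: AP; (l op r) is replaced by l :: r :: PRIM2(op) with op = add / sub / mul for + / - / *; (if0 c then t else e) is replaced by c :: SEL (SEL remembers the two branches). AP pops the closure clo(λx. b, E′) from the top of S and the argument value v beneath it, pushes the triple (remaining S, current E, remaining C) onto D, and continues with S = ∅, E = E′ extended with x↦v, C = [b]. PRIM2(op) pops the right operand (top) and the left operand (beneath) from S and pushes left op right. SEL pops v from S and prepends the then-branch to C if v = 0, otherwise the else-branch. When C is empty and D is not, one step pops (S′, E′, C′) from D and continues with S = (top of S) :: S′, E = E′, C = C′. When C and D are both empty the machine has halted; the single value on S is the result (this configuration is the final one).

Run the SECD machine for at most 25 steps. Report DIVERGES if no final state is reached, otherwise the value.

Answer: 0

Machine steps:
0. [S=∅ | E=∅ | C=[(((λz. z) 1) - (let x = 2 in 1))] | D=∅]
1. [S=∅ | E=∅ | C=[((λz. z) 1) :: (let x = 2 in 1) :: PRIM2(sub)] | D=∅]
2. [S=∅ | E=∅ | C=[1 :: (λz. z) :: AP :: (let x = 2 in 1) :: PRIM2(sub)] | D=∅]
3. [S=[1] | E=∅ | C=[(λz. z) :: AP :: (let x = 2 in 1) :: PRIM2(sub)] | D=∅]
4. [S=[clo(λz. z, ∅) :: 1] | E=∅ | C=[AP :: (let x = 2 in 1) :: PRIM2(sub)] | D=∅]
5. [S=∅ | E={z↦1} | C=[z] | D=[(∅, ∅, [(let x = 2 in 1) :: PRIM2(sub)])]]
6. [S=[1] | E={z↦1} | C=∅ | D=[(∅, ∅, [(let x = 2 in 1) :: PRIM2(sub)])]]
7. [S=[1] | E=∅ | C=[(let x = 2 in 1) :: PRIM2(sub)] | D=∅]
8. [S=[1] | E=∅ | C=[2 :: (λx. 1) :: AP :: PRIM2(sub)] | D=∅]
9. [S=[2 :: 1] | E=∅ | C=[(λx. 1) :: AP :: PRIM2(sub)] | D=∅]
10. [S=[clo(λx. 1, ∅) :: 2 :: 1] | E=∅ | C=[AP :: PRIM2(sub)] | D=∅]
11. [S=∅ | E={x↦2} | C=[1] | D=[([1], ∅, [PRIM2(sub)])]]
12. [S=[1] | E={x↦2} | C=∅ | D=[([1], ∅, [PRIM2(sub)])]]
13. [S=[1 :: 1] | E=∅ | C=[PRIM2(sub)] | D=∅]
14. [S=[0] | E=∅ | C=∅ | D=∅]
→ final value 0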